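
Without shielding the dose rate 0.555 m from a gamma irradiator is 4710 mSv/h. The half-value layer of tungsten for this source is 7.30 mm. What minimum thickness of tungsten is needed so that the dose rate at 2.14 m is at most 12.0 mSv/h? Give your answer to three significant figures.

34.5 mm

At 2.14 m, distance alone gives (0.555/2.14)² = 0.06726, so 4710 × 0.06726 = 316.8 mSv/h.
Further attenuation needed: 316.8/12.0 = 26.40.
n = log₂(26.40) = 4.722 half-value layers.
Thickness = 4.722 × 7.30 mm = 34.47 mm.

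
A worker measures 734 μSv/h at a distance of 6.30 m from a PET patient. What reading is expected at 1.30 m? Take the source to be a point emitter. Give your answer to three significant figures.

Intensity scales as (d₁/d₂)², so the rate at 1.30 m is
(6.30/1.30)² = 23.49, so 734 × 23.49 = 17240 μSv/h.

17200 μSv/h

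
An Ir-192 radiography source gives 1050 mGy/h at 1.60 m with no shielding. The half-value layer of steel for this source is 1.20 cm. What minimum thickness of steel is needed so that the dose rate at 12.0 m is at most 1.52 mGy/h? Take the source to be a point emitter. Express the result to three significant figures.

At 12.0 m, distance alone gives (1.60/12.0)² = 0.01778, so 1050 × 0.01778 = 18.67 mGy/h.
Further attenuation needed: 18.67/1.52 = 12.28.
n = log₂(12.28) = 3.618 half-value layers.
Thickness = 3.618 × 1.20 cm = 4.342 cm.

4.34 cm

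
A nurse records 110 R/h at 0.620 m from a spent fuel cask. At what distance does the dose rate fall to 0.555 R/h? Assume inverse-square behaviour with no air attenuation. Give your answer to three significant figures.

8.73 m

Applying the 1/r² law, d₂ = d₁·√(I₁/I₂).
I₁/I₂ = 110/0.555 = 198.2, so d₂ = 0.620 × √198.2 = 8.729 m.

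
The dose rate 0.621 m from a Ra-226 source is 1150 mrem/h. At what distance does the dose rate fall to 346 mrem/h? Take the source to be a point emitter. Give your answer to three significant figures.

1.13 m

By the inverse-square law, d₂ = d₁·√(I₁/I₂).
I₁/I₂ = 1150/346 = 3.324, so d₂ = 0.621 × √3.324 = 1.132 m.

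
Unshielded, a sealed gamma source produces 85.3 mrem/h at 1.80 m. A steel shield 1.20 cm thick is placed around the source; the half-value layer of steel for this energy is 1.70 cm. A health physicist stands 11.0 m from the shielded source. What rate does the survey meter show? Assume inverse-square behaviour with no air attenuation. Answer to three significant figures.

1.40 mrem/h

Distance alone: 85.3 × (1.80/11.0)² = 85.3 × 0.02678 = 2.284 mrem/h.
Shield: 1.20/1.70 = 0.7059 half-value layers → attenuation 2^(−0.7059) = 0.6131.
Combined: 2.284 × 0.6131 = 1.400 mrem/h.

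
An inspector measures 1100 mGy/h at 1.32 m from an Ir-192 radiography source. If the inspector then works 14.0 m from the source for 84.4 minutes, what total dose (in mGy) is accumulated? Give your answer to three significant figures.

13.8 mGy

Since intensity falls as 1/r², rate at 14.0 m:
(1.32/14.0)² = 0.008890, so 1100 × 0.008890 = 9.779 mGy/h.
Dose = rate × time = 9.779 mGy/h × 1.407 h = 13.76 mGy.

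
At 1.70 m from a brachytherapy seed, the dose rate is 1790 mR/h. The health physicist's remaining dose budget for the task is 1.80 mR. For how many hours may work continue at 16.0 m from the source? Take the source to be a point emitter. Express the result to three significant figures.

0.0891 h

Using I₁d₁² = I₂d₂², rate at 16.0 m:
(1.70/16.0)² = 0.01129, so 1790 × 0.01129 = 20.21 mR/h.
Stay time = 1.80 mR ÷ 20.21 mR/h = 0.08906 h.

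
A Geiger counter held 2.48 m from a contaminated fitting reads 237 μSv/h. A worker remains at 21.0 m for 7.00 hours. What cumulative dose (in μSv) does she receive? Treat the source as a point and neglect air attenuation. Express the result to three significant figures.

23.1 μSv

Intensity scales as (d₁/d₂)², so rate at 21.0 m:
237 × (2.48/21.0)² = 237 × 0.01395 = 3.306 μSv/h.
Dose = rate × time = 3.306 μSv/h × 7.000 h = 23.14 μSv.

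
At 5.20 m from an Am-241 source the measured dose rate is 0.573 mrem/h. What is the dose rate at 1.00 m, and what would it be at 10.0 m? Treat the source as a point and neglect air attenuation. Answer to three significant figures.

By the inverse-square law,
At 1.00 m: 0.573 × (5.20/1.00)² = 0.573 × 27.04 = 15.49 mrem/h
At 10.0 m: (1.00/10.0)² = 0.01000, so 15.49 × 0.01000 = 0.1549 mrem/h.

15.5 mrem/h; 0.155 mrem/h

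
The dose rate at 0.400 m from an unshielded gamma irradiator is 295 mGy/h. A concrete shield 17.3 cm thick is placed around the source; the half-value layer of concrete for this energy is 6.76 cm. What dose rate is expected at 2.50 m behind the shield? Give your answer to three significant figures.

1.28 mGy/h

Distance alone: 295 × (0.400/2.50)² = 295 × 0.02560 = 7.552 mGy/h.
Shield: 17.3/6.76 = 2.559 half-value layers → attenuation 2^(−2.559) = 0.1697.
Combined: 7.552 × 0.1697 = 1.282 mGy/h.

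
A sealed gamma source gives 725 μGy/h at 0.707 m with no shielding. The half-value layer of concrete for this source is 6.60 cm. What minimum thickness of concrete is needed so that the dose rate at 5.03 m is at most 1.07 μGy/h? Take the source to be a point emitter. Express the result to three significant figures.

24.7 cm

At 5.03 m, distance alone gives (0.707/5.03)² = 0.01976, so 725 × 0.01976 = 14.33 μGy/h.
Further attenuation needed: 14.33/1.07 = 13.39.
n = log₂(13.39) = 3.743 half-value layers.
Thickness = 3.743 × 6.60 cm = 24.70 cm.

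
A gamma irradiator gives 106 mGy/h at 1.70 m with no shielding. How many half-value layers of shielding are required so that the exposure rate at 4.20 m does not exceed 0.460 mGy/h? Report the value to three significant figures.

5.24 half-value layers

At 4.20 m, distance alone gives 106 × (1.70/4.20)² = 106 × 0.1638 = 17.36 mGy/h.
Further attenuation needed: 17.36/0.460 = 37.74.
n = log₂(37.74) = 5.238 half-value layers.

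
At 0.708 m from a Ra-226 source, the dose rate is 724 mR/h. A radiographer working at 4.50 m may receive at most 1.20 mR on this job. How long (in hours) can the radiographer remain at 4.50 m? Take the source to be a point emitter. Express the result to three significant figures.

0.0670 h

Using I₁d₁² = I₂d₂², rate at 4.50 m:
(0.708/4.50)² = 0.02475, so 724 × 0.02475 = 17.92 mR/h.
Stay time = 1.20 mR ÷ 17.92 mR/h = 0.06696 h.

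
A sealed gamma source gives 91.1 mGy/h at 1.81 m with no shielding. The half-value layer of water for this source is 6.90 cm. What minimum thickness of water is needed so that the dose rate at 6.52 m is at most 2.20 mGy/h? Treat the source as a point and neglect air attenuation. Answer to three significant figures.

At 6.52 m, distance alone gives (1.81/6.52)² = 0.07707, so 91.1 × 0.07707 = 7.021 mGy/h.
Further attenuation needed: 7.021/2.20 = 3.191.
n = log₂(3.191) = 1.674 half-value layers.
Thickness = 1.674 × 6.90 cm = 11.55 cm.

11.6 cm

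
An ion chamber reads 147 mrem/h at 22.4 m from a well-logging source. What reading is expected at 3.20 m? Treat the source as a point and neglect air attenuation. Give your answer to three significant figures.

By the inverse-square law, the rate at 3.20 m is
147 × (22.4/3.20)² = 147 × 49.00 = 7203 mrem/h.

7200 mrem/h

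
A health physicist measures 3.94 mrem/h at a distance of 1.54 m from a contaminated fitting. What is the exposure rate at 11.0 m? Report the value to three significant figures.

0.0772 mrem/h

Applying the 1/r² law, the rate at 11.0 m is
(1.54/11.0)² = 0.01960, so 3.94 × 0.01960 = 0.07722 mrem/h.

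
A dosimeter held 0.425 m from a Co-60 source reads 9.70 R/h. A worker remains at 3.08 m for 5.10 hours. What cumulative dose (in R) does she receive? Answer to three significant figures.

0.942 R

Intensity scales as (d₁/d₂)², so rate at 3.08 m:
9.70 × (0.425/3.08)² = 9.70 × 0.01904 = 0.1847 R/h.
Dose = rate × time = 0.1847 R/h × 5.100 h = 0.9420 R.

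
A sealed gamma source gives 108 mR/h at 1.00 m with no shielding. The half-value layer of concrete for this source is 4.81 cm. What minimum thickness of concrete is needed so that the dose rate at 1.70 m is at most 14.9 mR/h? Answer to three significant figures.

6.38 cm

At 1.70 m, distance alone gives (1.00/1.70)² = 0.3460, so 108 × 0.3460 = 37.37 mR/h.
Further attenuation needed: 37.37/14.9 = 2.508.
n = log₂(2.508) = 1.327 half-value layers.
Thickness = 1.327 × 4.81 cm = 6.383 cm.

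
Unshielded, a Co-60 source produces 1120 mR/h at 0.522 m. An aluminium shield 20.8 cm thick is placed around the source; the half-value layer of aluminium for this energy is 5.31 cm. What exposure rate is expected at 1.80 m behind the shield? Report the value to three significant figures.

6.24 mR/h

Distance alone: 1120 × (0.522/1.80)² = 1120 × 0.08410 = 94.19 mR/h.
Shield: 20.8/5.31 = 3.917 half-value layers → attenuation 2^(−3.917) = 0.06620.
Combined: 94.19 × 0.06620 = 6.235 mR/h.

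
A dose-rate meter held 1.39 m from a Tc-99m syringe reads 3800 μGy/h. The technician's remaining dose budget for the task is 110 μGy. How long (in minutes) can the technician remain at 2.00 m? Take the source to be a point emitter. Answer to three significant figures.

Using I₁d₁² = I₂d₂², rate at 2.00 m:
3800 × (1.39/2.00)² = 3800 × 0.4830 = 1835 μGy/h.
Stay time = 110 μGy ÷ 1835 μGy/h = 0.05995 h = 3.597 min.

3.60 min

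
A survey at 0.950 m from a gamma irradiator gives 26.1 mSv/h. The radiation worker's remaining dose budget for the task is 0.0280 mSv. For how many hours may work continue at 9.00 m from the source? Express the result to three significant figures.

0.0963 h

Using I₁d₁² = I₂d₂², rate at 9.00 m:
26.1 × (0.950/9.00)² = 26.1 × 0.01114 = 0.2908 mSv/h.
Stay time = 0.0280 mSv ÷ 0.2908 mSv/h = 0.09629 h.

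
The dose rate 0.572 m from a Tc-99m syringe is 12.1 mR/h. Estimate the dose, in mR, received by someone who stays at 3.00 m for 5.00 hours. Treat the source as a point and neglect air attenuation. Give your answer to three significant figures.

2.20 mR

Since intensity falls as 1/r², rate at 3.00 m:
12.1 × (0.572/3.00)² = 12.1 × 0.03635 = 0.4398 mR/h.
Dose = rate × time = 0.4398 mR/h × 5.000 h = 2.199 mR.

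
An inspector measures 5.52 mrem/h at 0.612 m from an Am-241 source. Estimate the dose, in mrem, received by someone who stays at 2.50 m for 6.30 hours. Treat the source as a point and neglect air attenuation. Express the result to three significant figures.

2.08 mrem

Applying the 1/r² law, rate at 2.50 m:
(0.612/2.50)² = 0.05993, so 5.52 × 0.05993 = 0.3308 mrem/h.
Dose = rate × time = 0.3308 mrem/h × 6.300 h = 2.084 mrem.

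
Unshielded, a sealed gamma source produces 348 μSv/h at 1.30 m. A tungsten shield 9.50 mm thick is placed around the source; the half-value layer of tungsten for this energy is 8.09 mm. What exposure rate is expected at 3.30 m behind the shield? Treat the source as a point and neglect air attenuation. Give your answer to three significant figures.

23.9 μSv/h

Distance alone: 348 × (1.30/3.30)² = 348 × 0.1552 = 54.01 μSv/h.
Shield: 9.50/8.09 = 1.174 half-value layers → attenuation 2^(−1.174) = 0.4432.
Combined: 54.01 × 0.4432 = 23.94 μSv/h.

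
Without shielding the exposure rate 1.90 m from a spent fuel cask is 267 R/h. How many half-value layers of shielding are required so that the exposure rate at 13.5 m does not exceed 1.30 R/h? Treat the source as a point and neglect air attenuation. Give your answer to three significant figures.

At 13.5 m, distance alone gives (1.90/13.5)² = 0.01981, so 267 × 0.01981 = 5.289 R/h.
Further attenuation needed: 5.289/1.30 = 4.068.
n = log₂(4.068) = 2.024 half-value layers.

2.02 half-value layers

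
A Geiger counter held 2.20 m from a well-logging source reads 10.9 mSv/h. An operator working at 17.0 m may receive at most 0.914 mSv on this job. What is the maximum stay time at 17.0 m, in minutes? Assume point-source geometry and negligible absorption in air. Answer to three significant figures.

Using I₁d₁² = I₂d₂², rate at 17.0 m:
(2.20/17.0)² = 0.01675, so 10.9 × 0.01675 = 0.1826 mSv/h.
Stay time = 0.914 mSv ÷ 0.1826 mSv/h = 5.005 h = 300.3 min.

300 min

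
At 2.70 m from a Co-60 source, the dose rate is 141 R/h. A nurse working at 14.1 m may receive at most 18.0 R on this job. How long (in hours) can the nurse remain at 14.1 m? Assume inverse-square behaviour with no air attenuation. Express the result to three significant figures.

Since intensity falls as 1/r², rate at 14.1 m:
141 × (2.70/14.1)² = 141 × 0.03667 = 5.170 R/h.
Stay time = 18.0 R ÷ 5.170 R/h = 3.482 h.

3.48 h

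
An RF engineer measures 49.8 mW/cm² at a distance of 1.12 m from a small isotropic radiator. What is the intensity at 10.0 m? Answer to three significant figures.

0.625 mW/cm²

Using I₁d₁² = I₂d₂², the rate at 10.0 m is
49.8 × (1.12/10.0)² = 49.8 × 0.01254 = 0.6245 mW/cm².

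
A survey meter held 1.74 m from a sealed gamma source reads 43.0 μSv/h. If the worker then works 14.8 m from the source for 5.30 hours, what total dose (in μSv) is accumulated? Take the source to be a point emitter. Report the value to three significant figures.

By the inverse-square law, rate at 14.8 m:
43.0 × (1.74/14.8)² = 43.0 × 0.01382 = 0.5943 μSv/h.
Dose = rate × time = 0.5943 μSv/h × 5.300 h = 3.150 μSv.

3.15 μSv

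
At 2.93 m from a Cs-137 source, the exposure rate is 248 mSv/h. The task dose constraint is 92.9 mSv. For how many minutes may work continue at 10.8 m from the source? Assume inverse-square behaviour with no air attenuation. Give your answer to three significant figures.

Applying the 1/r² law, rate at 10.8 m:
248 × (2.93/10.8)² = 248 × 0.07360 = 18.25 mSv/h.
Stay time = 92.9 mSv ÷ 18.25 mSv/h = 5.090 h = 305.4 min.

305 min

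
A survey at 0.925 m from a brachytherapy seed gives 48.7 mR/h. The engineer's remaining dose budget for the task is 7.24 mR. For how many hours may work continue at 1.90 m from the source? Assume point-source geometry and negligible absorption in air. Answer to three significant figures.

0.627 h

Applying the 1/r² law, rate at 1.90 m:
48.7 × (0.925/1.90)² = 48.7 × 0.2370 = 11.54 mR/h.
Stay time = 7.24 mR ÷ 11.54 mR/h = 0.6274 h.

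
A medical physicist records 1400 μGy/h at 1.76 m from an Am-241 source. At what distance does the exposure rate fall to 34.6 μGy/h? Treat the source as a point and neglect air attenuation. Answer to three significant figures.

By the inverse-square law, d₂ = d₁·√(I₁/I₂).
I₁/I₂ = 1400/34.6 = 40.46, so d₂ = 1.76 × √40.46 = 11.20 m.

11.2 m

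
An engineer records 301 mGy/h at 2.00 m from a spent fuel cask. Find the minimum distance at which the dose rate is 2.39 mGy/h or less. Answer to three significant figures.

Since intensity falls as 1/r², d₂ = d₁·√(I₁/I₂).
I₁/I₂ = 301/2.39 = 125.9, so d₂ = 2.00 × √125.9 = 22.44 m.

22.4 m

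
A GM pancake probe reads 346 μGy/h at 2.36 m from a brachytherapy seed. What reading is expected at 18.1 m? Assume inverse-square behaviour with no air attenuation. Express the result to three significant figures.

5.88 μGy/h

Since intensity falls as 1/r², the rate at 18.1 m is
(2.36/18.1)² = 0.01700, so 346 × 0.01700 = 5.882 μGy/h.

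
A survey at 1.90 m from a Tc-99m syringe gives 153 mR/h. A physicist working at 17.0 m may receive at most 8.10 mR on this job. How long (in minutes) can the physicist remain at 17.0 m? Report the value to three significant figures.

Since intensity falls as 1/r², rate at 17.0 m:
153 × (1.90/17.0)² = 153 × 0.01249 = 1.911 mR/h.
Stay time = 8.10 mR ÷ 1.911 mR/h = 4.239 h = 254.3 min.

254 min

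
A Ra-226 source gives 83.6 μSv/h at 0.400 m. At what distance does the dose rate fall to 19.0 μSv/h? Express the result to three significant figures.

Since intensity falls as 1/r², d₂ = d₁·√(I₁/I₂).
I₁/I₂ = 83.6/19.0 = 4.400, so d₂ = 0.400 × √4.400 = 0.8390 m.

0.839 m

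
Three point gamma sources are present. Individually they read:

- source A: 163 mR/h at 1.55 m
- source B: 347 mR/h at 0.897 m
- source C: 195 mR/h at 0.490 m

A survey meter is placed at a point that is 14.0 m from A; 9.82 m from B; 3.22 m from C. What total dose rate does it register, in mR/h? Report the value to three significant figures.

Each source contributes Iᵢ·(dᵢ/rᵢ)²; contributions add.
A: 163 × (1.55/14.0)² = 1.998 mR/h
B: 347 × (0.897/9.82)² = 2.895 mR/h
C: 195 × (0.490/3.22)² = 4.516 mR/h
Total = 1.998 + 2.895 + 4.516 = 9.409 mR/h.

9.41 mR/h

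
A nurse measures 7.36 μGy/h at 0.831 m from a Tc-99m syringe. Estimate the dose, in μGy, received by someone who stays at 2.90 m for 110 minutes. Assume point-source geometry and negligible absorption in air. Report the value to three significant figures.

1.11 μGy

Intensity scales as (d₁/d₂)², so rate at 2.90 m:
7.36 × (0.831/2.90)² = 7.36 × 0.08211 = 0.6043 μGy/h.
Dose = rate × time = 0.6043 μGy/h × 1.833 h = 1.108 μGy.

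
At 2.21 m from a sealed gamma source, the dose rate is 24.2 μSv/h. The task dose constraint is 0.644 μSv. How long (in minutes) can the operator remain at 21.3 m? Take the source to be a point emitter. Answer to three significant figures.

148 min

Since intensity falls as 1/r², rate at 21.3 m:
24.2 × (2.21/21.3)² = 24.2 × 0.01077 = 0.2606 μSv/h.
Stay time = 0.644 μSv ÷ 0.2606 μSv/h = 2.471 h = 148.3 min.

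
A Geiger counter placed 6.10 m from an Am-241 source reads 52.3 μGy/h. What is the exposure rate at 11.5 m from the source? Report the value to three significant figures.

Intensity scales as (d₁/d₂)², so scaling from 6.10 m to 11.5 m:
52.3 × (6.10/11.5)² = 52.3 × 0.2814 = 14.72 μGy/h.

14.7 μGy/h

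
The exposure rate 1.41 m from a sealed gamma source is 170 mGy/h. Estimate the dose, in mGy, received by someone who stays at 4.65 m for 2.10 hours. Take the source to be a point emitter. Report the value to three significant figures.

Using I₁d₁² = I₂d₂², rate at 4.65 m:
(1.41/4.65)² = 0.09195, so 170 × 0.09195 = 15.63 mGy/h.
Dose = rate × time = 15.63 mGy/h × 2.100 h = 32.82 mGy.

32.8 mGy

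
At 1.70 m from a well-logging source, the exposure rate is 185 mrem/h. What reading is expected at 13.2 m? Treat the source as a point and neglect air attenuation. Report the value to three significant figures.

Applying the 1/r² law, the rate at 13.2 m is
(1.70/13.2)² = 0.01659, so 185 × 0.01659 = 3.069 mrem/h.

3.07 mrem/h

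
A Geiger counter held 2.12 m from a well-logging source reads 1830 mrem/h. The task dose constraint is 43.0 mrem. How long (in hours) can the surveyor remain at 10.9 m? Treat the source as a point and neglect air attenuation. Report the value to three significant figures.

Using I₁d₁² = I₂d₂², rate at 10.9 m:
(2.12/10.9)² = 0.03783, so 1830 × 0.03783 = 69.23 mrem/h.
Stay time = 43.0 mrem ÷ 69.23 mrem/h = 0.6211 h.

0.621 h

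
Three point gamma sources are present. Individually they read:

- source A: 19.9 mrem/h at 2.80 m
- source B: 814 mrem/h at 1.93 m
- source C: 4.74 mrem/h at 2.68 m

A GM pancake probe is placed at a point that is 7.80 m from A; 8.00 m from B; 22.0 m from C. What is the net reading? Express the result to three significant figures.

50.0 mrem/h

Each source contributes Iᵢ·(dᵢ/rᵢ)²; contributions add.
A: 19.9 × (2.80/7.80)² = 2.564 mrem/h
B: 814 × (1.93/8.00)² = 47.38 mrem/h
C: 4.74 × (2.68/22.0)² = 0.07034 mrem/h
Total = 2.564 + 47.38 + 0.07034 = 50.01 mrem/h.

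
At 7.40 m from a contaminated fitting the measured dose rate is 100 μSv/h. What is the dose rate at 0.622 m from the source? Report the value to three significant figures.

Since intensity falls as 1/r², scaling from 7.40 m to 0.622 m:
(7.40/0.622)² = 141.5, so 100 × 141.5 = 14150 μSv/h.

14200 μSv/h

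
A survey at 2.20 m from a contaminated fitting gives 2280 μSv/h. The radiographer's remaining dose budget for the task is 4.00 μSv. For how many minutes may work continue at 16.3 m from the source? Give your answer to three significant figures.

Intensity scales as (d₁/d₂)², so rate at 16.3 m:
2280 × (2.20/16.3)² = 2280 × 0.01822 = 41.54 μSv/h.
Stay time = 4.00 μSv ÷ 41.54 μSv/h = 0.09629 h = 5.777 min.

5.78 min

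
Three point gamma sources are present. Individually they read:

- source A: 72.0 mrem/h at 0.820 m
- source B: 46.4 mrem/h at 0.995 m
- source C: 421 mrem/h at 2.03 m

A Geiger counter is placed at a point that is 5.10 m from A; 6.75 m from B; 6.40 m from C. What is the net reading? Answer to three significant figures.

By superposition, sum each source's inverse-square contribution:
A: 72.0 × (0.820/5.10)² = 1.861 mrem/h
B: 46.4 × (0.995/6.75)² = 1.008 mrem/h
C: 421 × (2.03/6.40)² = 42.36 mrem/h
Total = 1.861 + 1.008 + 42.36 = 45.23 mrem/h.

45.2 mrem/h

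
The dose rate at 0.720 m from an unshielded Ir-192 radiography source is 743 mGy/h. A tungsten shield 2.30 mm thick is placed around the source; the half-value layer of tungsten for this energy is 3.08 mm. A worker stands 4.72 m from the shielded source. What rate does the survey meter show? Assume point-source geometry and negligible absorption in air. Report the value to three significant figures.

10.3 mGy/h

Distance alone: (0.720/4.72)² = 0.02327, so 743 × 0.02327 = 17.29 mGy/h.
Shield: 2.30/3.08 = 0.7468 half-value layers → attenuation 2^(−0.7468) = 0.5959.
Combined: 17.29 × 0.5959 = 10.30 mGy/h.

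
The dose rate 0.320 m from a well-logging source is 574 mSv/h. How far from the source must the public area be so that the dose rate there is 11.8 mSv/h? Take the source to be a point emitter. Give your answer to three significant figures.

By the inverse-square law, d₂ = d₁·√(I₁/I₂).
I₁/I₂ = 574/11.8 = 48.64, so d₂ = 0.320 × √48.64 = 2.232 m.

2.23 m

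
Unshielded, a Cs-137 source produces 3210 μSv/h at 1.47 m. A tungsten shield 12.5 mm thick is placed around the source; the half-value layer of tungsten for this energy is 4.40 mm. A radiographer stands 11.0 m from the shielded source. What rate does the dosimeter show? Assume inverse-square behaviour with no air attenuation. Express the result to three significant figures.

Distance alone: (1.47/11.0)² = 0.01786, so 3210 × 0.01786 = 57.33 μSv/h.
Shield: 12.5/4.40 = 2.841 half-value layers → attenuation 2^(−2.841) = 0.1396.
Combined: 57.33 × 0.1396 = 8.003 μSv/h.

8.00 μSv/h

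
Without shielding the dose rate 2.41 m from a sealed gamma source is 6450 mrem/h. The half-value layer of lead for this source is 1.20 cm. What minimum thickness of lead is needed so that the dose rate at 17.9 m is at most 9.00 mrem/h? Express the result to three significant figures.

4.44 cm

At 17.9 m, distance alone gives 6450 × (2.41/17.9)² = 6450 × 0.01813 = 116.9 mrem/h.
Further attenuation needed: 116.9/9.00 = 12.99.
n = log₂(12.99) = 3.699 half-value layers.
Thickness = 3.699 × 1.20 cm = 4.439 cm.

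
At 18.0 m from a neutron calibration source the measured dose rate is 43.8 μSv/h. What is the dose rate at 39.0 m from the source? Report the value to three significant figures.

Since intensity falls as 1/r², scaling from 18.0 m to 39.0 m:
43.8 × (18.0/39.0)² = 43.8 × 0.2130 = 9.329 μSv/h.

9.33 μSv/h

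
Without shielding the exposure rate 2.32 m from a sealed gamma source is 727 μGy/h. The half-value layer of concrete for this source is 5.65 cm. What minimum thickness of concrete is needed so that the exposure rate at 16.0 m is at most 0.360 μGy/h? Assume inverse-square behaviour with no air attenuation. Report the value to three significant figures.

At 16.0 m, distance alone gives (2.32/16.0)² = 0.02102, so 727 × 0.02102 = 15.28 μGy/h.
Further attenuation needed: 15.28/0.360 = 42.44.
n = log₂(42.44) = 5.407 half-value layers.
Thickness = 5.407 × 5.65 cm = 30.55 cm.

30.6 cm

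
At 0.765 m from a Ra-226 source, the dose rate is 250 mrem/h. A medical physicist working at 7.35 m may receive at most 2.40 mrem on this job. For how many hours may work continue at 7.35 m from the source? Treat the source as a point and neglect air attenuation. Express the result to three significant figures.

0.886 h

Using I₁d₁² = I₂d₂², rate at 7.35 m:
(0.765/7.35)² = 0.01083, so 250 × 0.01083 = 2.708 mrem/h.
Stay time = 2.40 mrem ÷ 2.708 mrem/h = 0.8863 h.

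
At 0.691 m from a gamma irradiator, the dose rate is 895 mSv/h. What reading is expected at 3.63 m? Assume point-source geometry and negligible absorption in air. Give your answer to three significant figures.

Applying the 1/r² law, the rate at 3.63 m is
895 × (0.691/3.63)² = 895 × 0.03624 = 32.43 mSv/h.

32.4 mSv/h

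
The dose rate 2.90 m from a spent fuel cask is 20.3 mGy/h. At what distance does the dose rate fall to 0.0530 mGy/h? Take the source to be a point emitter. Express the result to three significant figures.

Using I₁d₁² = I₂d₂², d₂ = d₁·√(I₁/I₂).
I₁/I₂ = 20.3/0.0530 = 383.0, so d₂ = 2.90 × √383.0 = 56.75 m.

56.8 m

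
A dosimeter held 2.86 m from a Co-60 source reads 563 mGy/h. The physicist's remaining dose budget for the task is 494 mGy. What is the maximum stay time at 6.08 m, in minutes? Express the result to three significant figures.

238 min

Intensity scales as (d₁/d₂)², so rate at 6.08 m:
563 × (2.86/6.08)² = 563 × 0.2213 = 124.6 mGy/h.
Stay time = 494 mGy ÷ 124.6 mGy/h = 3.965 h = 237.9 min.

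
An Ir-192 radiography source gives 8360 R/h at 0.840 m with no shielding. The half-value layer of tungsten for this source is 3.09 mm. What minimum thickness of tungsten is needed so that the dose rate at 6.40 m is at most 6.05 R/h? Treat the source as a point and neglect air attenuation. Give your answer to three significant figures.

At 6.40 m, distance alone gives 8360 × (0.840/6.40)² = 8360 × 0.01723 = 144.0 R/h.
Further attenuation needed: 144.0/6.05 = 23.80.
n = log₂(23.80) = 4.573 half-value layers.
Thickness = 4.573 × 3.09 mm = 14.13 mm.

14.1 mm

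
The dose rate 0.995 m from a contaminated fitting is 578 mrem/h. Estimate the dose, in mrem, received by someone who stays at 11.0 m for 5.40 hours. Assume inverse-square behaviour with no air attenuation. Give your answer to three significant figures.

25.5 mrem

Intensity scales as (d₁/d₂)², so rate at 11.0 m:
578 × (0.995/11.0)² = 578 × 0.008182 = 4.729 mrem/h.
Dose = rate × time = 4.729 mrem/h × 5.400 h = 25.54 mrem.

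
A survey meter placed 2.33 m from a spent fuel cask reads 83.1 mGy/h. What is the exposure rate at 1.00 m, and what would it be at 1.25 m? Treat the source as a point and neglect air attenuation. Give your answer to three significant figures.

451 mGy/h; 289 mGy/h

Since intensity falls as 1/r²,
At 1.00 m: (2.33/1.00)² = 5.429, so 83.1 × 5.429 = 451.1 mGy/h
At 1.25 m: 451.1 × (1.00/1.25)² = 451.1 × 0.6400 = 288.7 mGy/h.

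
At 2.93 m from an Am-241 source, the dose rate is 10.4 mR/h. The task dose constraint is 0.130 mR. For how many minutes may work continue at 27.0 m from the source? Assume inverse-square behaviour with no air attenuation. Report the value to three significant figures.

Since intensity falls as 1/r², rate at 27.0 m:
(2.93/27.0)² = 0.01178, so 10.4 × 0.01178 = 0.1225 mR/h.
Stay time = 0.130 mR ÷ 0.1225 mR/h = 1.061 h = 63.66 min.

63.7 min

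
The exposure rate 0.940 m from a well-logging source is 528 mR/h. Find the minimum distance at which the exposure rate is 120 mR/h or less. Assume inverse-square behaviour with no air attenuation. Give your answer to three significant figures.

Since intensity falls as 1/r², d₂ = d₁·√(I₁/I₂).
I₁/I₂ = 528/120 = 4.400, so d₂ = 0.940 × √4.400 = 1.972 m.

1.97 m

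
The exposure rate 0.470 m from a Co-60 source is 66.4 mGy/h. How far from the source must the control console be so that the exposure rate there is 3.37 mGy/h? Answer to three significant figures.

By the inverse-square law, d₂ = d₁·√(I₁/I₂).
I₁/I₂ = 66.4/3.37 = 19.70, so d₂ = 0.470 × √19.70 = 2.086 m.

2.09 m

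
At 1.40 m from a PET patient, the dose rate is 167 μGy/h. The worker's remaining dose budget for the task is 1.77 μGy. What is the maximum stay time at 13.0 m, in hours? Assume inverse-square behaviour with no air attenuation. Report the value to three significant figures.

Using I₁d₁² = I₂d₂², rate at 13.0 m:
(1.40/13.0)² = 0.01160, so 167 × 0.01160 = 1.937 μGy/h.
Stay time = 1.77 μGy ÷ 1.937 μGy/h = 0.9138 h.

0.914 h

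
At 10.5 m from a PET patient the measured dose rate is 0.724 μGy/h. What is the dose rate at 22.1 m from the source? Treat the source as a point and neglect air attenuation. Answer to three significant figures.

0.163 μGy/h

Using I₁d₁² = I₂d₂², scaling from 10.5 m to 22.1 m:
0.724 × (10.5/22.1)² = 0.724 × 0.2257 = 0.1634 μGy/h.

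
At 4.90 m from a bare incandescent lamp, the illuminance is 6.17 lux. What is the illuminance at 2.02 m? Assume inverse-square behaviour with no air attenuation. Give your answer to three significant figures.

Using I₁d₁² = I₂d₂², the rate at 2.02 m is
(4.90/2.02)² = 5.884, so 6.17 × 5.884 = 36.30 lux.

36.3 lux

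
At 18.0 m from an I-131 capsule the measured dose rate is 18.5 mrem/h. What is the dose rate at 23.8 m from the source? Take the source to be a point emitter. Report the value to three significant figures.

10.6 mrem/h

Using I₁d₁² = I₂d₂², scaling from 18.0 m to 23.8 m:
18.5 × (18.0/23.8)² = 18.5 × 0.5720 = 10.58 mrem/h.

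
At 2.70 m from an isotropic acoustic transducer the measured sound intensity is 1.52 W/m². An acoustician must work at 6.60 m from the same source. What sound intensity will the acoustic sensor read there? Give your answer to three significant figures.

Applying the 1/r² law, scaling from 2.70 m to 6.60 m:
(2.70/6.60)² = 0.1674, so 1.52 × 0.1674 = 0.2544 W/m².

0.254 W/m²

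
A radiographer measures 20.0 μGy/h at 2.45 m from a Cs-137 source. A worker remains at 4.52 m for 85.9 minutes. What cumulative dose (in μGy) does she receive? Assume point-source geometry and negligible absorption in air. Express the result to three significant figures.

By the inverse-square law, rate at 4.52 m:
20.0 × (2.45/4.52)² = 20.0 × 0.2938 = 5.876 μGy/h.
Dose = rate × time = 5.876 μGy/h × 1.432 h = 8.414 μGy.

8.41 μGy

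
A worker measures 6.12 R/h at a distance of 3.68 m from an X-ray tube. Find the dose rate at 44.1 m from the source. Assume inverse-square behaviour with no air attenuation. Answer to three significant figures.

0.0426 R/h

Applying the 1/r² law, the rate at 44.1 m is
(3.68/44.1)² = 0.006963, so 6.12 × 0.006963 = 0.04261 R/h.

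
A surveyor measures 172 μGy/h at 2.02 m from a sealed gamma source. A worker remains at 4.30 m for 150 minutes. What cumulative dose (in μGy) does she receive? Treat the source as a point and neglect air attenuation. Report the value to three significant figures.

94.9 μGy

By the inverse-square law, rate at 4.30 m:
(2.02/4.30)² = 0.2207, so 172 × 0.2207 = 37.96 μGy/h.
Dose = rate × time = 37.96 μGy/h × 2.500 h = 94.90 μGy.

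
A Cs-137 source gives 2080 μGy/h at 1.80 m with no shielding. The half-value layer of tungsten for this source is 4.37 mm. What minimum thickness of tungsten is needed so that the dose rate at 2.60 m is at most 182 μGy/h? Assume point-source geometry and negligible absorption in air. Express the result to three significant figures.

At 2.60 m, distance alone gives 2080 × (1.80/2.60)² = 2080 × 0.4793 = 996.9 μGy/h.
Further attenuation needed: 996.9/182 = 5.477.
n = log₂(5.477) = 2.453 half-value layers.
Thickness = 2.453 × 4.37 mm = 10.72 mm.

10.7 mm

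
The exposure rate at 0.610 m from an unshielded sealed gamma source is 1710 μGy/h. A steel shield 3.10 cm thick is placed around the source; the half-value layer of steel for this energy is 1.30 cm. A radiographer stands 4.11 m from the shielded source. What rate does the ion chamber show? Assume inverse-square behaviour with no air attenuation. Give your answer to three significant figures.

7.21 μGy/h

Distance alone: 1710 × (0.610/4.11)² = 1710 × 0.02203 = 37.67 μGy/h.
Shield: 3.10/1.30 = 2.385 half-value layers → attenuation 2^(−2.385) = 0.1914.
Combined: 37.67 × 0.1914 = 7.210 μGy/h.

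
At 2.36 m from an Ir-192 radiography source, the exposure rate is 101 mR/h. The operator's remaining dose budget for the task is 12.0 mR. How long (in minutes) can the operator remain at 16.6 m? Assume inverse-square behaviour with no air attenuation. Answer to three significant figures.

Intensity scales as (d₁/d₂)², so rate at 16.6 m:
(2.36/16.6)² = 0.02021, so 101 × 0.02021 = 2.041 mR/h.
Stay time = 12.0 mR ÷ 2.041 mR/h = 5.879 h = 352.7 min.

353 min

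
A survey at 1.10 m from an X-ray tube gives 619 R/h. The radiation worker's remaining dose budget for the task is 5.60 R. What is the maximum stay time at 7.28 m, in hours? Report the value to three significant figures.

By the inverse-square law, rate at 7.28 m:
(1.10/7.28)² = 0.02283, so 619 × 0.02283 = 14.13 R/h.
Stay time = 5.60 R ÷ 14.13 R/h = 0.3963 h.

0.396 h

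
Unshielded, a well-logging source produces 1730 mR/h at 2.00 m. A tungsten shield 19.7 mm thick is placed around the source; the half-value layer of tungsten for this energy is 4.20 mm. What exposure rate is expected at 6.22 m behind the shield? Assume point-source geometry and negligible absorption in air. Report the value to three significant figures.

Distance alone: 1730 × (2.00/6.22)² = 1730 × 0.1034 = 178.9 mR/h.
Shield: 19.7/4.20 = 4.690 half-value layers → attenuation 2^(−4.690) = 0.03874.
Combined: 178.9 × 0.03874 = 6.931 mR/h.

6.93 mR/h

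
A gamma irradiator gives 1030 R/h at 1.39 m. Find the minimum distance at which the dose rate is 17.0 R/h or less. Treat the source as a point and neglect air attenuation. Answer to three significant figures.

Since intensity falls as 1/r², d₂ = d₁·√(I₁/I₂).
I₁/I₂ = 1030/17.0 = 60.59, so d₂ = 1.39 × √60.59 = 10.82 m.

10.8 m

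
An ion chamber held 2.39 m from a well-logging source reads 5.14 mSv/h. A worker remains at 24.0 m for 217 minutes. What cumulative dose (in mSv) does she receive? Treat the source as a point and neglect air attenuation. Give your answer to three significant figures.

0.184 mSv

Intensity scales as (d₁/d₂)², so rate at 24.0 m:
(2.39/24.0)² = 0.009917, so 5.14 × 0.009917 = 0.05097 mSv/h.
Dose = rate × time = 0.05097 mSv/h × 3.617 h = 0.1844 mSv.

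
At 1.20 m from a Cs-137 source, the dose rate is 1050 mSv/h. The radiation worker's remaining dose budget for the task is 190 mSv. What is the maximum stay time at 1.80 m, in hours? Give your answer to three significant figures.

Applying the 1/r² law, rate at 1.80 m:
1050 × (1.20/1.80)² = 1050 × 0.4444 = 466.6 mSv/h.
Stay time = 190 mSv ÷ 466.6 mSv/h = 0.4072 h.

0.407 h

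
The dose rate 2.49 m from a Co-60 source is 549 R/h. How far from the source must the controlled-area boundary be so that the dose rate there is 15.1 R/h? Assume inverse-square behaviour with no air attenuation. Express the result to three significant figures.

15.0 m

Since intensity falls as 1/r², d₂ = d₁·√(I₁/I₂).
I₁/I₂ = 549/15.1 = 36.36, so d₂ = 2.49 × √36.36 = 15.01 m.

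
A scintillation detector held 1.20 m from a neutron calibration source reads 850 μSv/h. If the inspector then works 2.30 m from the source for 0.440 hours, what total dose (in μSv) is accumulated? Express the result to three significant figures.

By the inverse-square law, rate at 2.30 m:
850 × (1.20/2.30)² = 850 × 0.2722 = 231.4 μSv/h.
Dose = rate × time = 231.4 μSv/h × 0.4400 h = 101.8 μSv.

102 μSv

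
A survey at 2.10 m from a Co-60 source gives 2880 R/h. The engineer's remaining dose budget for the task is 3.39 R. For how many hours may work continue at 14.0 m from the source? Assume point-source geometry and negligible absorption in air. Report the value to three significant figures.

Since intensity falls as 1/r², rate at 14.0 m:
(2.10/14.0)² = 0.02250, so 2880 × 0.02250 = 64.80 R/h.
Stay time = 3.39 R ÷ 64.80 R/h = 0.05231 h.

0.0523 h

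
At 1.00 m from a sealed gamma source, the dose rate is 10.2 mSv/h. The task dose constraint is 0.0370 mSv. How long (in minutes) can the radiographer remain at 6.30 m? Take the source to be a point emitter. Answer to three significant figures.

8.64 min

Intensity scales as (d₁/d₂)², so rate at 6.30 m:
(1.00/6.30)² = 0.02520, so 10.2 × 0.02520 = 0.2570 mSv/h.
Stay time = 0.0370 mSv ÷ 0.2570 mSv/h = 0.1440 h = 8.640 min.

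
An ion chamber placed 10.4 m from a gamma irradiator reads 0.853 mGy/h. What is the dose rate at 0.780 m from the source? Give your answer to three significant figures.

152 mGy/h

Intensity scales as (d₁/d₂)², so scaling from 10.4 m to 0.780 m:
0.853 × (10.4/0.780)² = 0.853 × 177.8 = 151.7 mGy/h.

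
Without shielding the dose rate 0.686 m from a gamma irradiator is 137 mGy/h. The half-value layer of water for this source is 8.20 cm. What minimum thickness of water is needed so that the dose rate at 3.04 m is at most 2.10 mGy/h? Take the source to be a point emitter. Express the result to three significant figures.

At 3.04 m, distance alone gives 137 × (0.686/3.04)² = 137 × 0.05092 = 6.976 mGy/h.
Further attenuation needed: 6.976/2.10 = 3.322.
n = log₂(3.322) = 1.732 half-value layers.
Thickness = 1.732 × 8.20 cm = 14.20 cm.

14.2 cm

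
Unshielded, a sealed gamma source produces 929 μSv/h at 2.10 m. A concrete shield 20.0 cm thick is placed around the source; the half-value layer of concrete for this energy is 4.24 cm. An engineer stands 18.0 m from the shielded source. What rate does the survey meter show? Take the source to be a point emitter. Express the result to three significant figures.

Distance alone: 929 × (2.10/18.0)² = 929 × 0.01361 = 12.64 μSv/h.
Shield: 20.0/4.24 = 4.717 half-value layers → attenuation 2^(−4.717) = 0.03802.
Combined: 12.64 × 0.03802 = 0.4806 μSv/h.

0.481 μSv/h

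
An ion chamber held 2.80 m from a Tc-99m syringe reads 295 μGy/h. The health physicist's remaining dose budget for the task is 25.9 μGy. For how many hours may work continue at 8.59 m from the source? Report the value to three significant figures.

0.826 h

Using I₁d₁² = I₂d₂², rate at 8.59 m:
(2.80/8.59)² = 0.1063, so 295 × 0.1063 = 31.36 μGy/h.
Stay time = 25.9 μGy ÷ 31.36 μGy/h = 0.8259 h.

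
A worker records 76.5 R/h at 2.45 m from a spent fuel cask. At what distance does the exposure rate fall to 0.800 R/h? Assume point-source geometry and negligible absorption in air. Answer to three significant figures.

24.0 m

By the inverse-square law, d₂ = d₁·√(I₁/I₂).
I₁/I₂ = 76.5/0.800 = 95.62, so d₂ = 2.45 × √95.62 = 23.96 m.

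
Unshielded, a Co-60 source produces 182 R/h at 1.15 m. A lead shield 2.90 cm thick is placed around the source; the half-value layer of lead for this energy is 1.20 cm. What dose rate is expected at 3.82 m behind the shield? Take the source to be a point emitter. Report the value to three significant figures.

Distance alone: (1.15/3.82)² = 0.09063, so 182 × 0.09063 = 16.49 R/h.
Shield: 2.90/1.20 = 2.417 half-value layers → attenuation 2^(−2.417) = 0.1872.
Combined: 16.49 × 0.1872 = 3.087 R/h.

3.09 R/h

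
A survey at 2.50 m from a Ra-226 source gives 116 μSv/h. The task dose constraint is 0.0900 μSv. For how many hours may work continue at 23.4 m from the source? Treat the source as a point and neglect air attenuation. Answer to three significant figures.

By the inverse-square law, rate at 23.4 m:
116 × (2.50/23.4)² = 116 × 0.01141 = 1.324 μSv/h.
Stay time = 0.0900 μSv ÷ 1.324 μSv/h = 0.06798 h.

0.0680 h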